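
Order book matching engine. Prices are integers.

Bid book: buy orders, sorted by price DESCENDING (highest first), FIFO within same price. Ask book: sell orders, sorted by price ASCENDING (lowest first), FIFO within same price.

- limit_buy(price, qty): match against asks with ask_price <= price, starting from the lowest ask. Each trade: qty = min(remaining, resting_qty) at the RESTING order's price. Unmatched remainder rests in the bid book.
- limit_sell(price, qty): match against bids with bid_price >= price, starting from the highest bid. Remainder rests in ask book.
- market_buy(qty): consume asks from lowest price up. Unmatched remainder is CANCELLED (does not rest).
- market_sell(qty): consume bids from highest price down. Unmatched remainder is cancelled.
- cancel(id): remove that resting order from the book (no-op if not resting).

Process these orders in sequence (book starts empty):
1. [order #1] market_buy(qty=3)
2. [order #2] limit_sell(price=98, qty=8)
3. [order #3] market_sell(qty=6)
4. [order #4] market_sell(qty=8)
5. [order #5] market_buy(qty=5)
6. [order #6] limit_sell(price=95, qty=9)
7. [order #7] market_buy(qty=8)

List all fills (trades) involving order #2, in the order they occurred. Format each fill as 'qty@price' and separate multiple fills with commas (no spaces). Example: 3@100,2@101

After op 1 [order #1] market_buy(qty=3): fills=none; bids=[-] asks=[-]
After op 2 [order #2] limit_sell(price=98, qty=8): fills=none; bids=[-] asks=[#2:8@98]
After op 3 [order #3] market_sell(qty=6): fills=none; bids=[-] asks=[#2:8@98]
After op 4 [order #4] market_sell(qty=8): fills=none; bids=[-] asks=[#2:8@98]
After op 5 [order #5] market_buy(qty=5): fills=#5x#2:5@98; bids=[-] asks=[#2:3@98]
After op 6 [order #6] limit_sell(price=95, qty=9): fills=none; bids=[-] asks=[#6:9@95 #2:3@98]
After op 7 [order #7] market_buy(qty=8): fills=#7x#6:8@95; bids=[-] asks=[#6:1@95 #2:3@98]

Answer: 5@98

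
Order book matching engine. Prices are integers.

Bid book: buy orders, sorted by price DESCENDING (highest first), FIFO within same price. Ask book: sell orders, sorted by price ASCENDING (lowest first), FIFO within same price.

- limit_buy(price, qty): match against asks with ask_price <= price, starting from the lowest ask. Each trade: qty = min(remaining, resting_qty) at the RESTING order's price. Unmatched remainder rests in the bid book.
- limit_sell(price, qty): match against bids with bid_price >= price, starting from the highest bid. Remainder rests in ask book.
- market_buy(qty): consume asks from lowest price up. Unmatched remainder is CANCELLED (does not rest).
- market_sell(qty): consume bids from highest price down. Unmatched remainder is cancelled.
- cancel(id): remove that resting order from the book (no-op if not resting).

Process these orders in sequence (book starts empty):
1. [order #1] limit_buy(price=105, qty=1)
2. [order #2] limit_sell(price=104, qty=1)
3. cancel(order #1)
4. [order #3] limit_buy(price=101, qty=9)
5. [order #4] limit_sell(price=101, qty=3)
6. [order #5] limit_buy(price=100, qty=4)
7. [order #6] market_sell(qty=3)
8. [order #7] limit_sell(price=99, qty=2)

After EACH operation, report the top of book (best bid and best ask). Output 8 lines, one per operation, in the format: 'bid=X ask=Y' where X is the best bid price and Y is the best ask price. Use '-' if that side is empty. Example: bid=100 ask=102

Answer: bid=105 ask=-
bid=- ask=-
bid=- ask=-
bid=101 ask=-
bid=101 ask=-
bid=101 ask=-
bid=101 ask=-
bid=101 ask=-

Derivation:
After op 1 [order #1] limit_buy(price=105, qty=1): fills=none; bids=[#1:1@105] asks=[-]
After op 2 [order #2] limit_sell(price=104, qty=1): fills=#1x#2:1@105; bids=[-] asks=[-]
After op 3 cancel(order #1): fills=none; bids=[-] asks=[-]
After op 4 [order #3] limit_buy(price=101, qty=9): fills=none; bids=[#3:9@101] asks=[-]
After op 5 [order #4] limit_sell(price=101, qty=3): fills=#3x#4:3@101; bids=[#3:6@101] asks=[-]
After op 6 [order #5] limit_buy(price=100, qty=4): fills=none; bids=[#3:6@101 #5:4@100] asks=[-]
After op 7 [order #6] market_sell(qty=3): fills=#3x#6:3@101; bids=[#3:3@101 #5:4@100] asks=[-]
After op 8 [order #7] limit_sell(price=99, qty=2): fills=#3x#7:2@101; bids=[#3:1@101 #5:4@100] asks=[-]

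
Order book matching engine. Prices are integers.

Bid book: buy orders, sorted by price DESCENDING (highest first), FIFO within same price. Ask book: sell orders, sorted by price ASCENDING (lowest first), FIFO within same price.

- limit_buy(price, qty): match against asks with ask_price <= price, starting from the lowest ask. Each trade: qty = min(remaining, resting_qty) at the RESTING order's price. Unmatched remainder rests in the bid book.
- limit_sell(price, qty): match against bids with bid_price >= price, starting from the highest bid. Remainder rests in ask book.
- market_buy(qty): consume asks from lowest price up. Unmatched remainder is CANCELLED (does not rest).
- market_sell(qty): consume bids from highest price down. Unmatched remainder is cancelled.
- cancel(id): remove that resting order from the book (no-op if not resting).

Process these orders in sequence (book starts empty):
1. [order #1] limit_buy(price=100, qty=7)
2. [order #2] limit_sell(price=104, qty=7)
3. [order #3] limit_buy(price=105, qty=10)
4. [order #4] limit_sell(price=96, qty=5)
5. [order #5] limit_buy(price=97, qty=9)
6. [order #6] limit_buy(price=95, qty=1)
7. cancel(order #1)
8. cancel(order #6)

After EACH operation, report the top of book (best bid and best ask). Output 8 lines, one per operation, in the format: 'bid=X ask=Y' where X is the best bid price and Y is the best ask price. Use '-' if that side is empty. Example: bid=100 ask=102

Answer: bid=100 ask=-
bid=100 ask=104
bid=105 ask=-
bid=100 ask=-
bid=100 ask=-
bid=100 ask=-
bid=97 ask=-
bid=97 ask=-

Derivation:
After op 1 [order #1] limit_buy(price=100, qty=7): fills=none; bids=[#1:7@100] asks=[-]
After op 2 [order #2] limit_sell(price=104, qty=7): fills=none; bids=[#1:7@100] asks=[#2:7@104]
After op 3 [order #3] limit_buy(price=105, qty=10): fills=#3x#2:7@104; bids=[#3:3@105 #1:7@100] asks=[-]
After op 4 [order #4] limit_sell(price=96, qty=5): fills=#3x#4:3@105 #1x#4:2@100; bids=[#1:5@100] asks=[-]
After op 5 [order #5] limit_buy(price=97, qty=9): fills=none; bids=[#1:5@100 #5:9@97] asks=[-]
After op 6 [order #6] limit_buy(price=95, qty=1): fills=none; bids=[#1:5@100 #5:9@97 #6:1@95] asks=[-]
After op 7 cancel(order #1): fills=none; bids=[#5:9@97 #6:1@95] asks=[-]
After op 8 cancel(order #6): fills=none; bids=[#5:9@97] asks=[-]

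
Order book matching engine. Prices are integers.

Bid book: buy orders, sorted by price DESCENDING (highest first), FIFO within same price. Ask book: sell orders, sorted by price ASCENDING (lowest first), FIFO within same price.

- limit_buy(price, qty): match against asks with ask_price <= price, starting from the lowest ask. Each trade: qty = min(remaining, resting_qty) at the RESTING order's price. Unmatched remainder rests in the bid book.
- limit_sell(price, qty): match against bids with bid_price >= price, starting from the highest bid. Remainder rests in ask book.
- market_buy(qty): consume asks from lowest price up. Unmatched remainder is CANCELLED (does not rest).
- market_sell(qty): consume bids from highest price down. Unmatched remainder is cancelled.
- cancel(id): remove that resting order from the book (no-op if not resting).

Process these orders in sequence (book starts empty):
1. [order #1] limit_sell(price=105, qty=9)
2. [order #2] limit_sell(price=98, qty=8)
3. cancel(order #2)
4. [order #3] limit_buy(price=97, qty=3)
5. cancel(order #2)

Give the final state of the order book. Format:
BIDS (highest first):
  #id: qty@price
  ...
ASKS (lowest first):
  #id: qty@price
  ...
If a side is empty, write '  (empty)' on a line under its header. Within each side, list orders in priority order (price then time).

Answer: BIDS (highest first):
  #3: 3@97
ASKS (lowest first):
  #1: 9@105

Derivation:
After op 1 [order #1] limit_sell(price=105, qty=9): fills=none; bids=[-] asks=[#1:9@105]
After op 2 [order #2] limit_sell(price=98, qty=8): fills=none; bids=[-] asks=[#2:8@98 #1:9@105]
After op 3 cancel(order #2): fills=none; bids=[-] asks=[#1:9@105]
After op 4 [order #3] limit_buy(price=97, qty=3): fills=none; bids=[#3:3@97] asks=[#1:9@105]
After op 5 cancel(order #2): fills=none; bids=[#3:3@97] asks=[#1:9@105]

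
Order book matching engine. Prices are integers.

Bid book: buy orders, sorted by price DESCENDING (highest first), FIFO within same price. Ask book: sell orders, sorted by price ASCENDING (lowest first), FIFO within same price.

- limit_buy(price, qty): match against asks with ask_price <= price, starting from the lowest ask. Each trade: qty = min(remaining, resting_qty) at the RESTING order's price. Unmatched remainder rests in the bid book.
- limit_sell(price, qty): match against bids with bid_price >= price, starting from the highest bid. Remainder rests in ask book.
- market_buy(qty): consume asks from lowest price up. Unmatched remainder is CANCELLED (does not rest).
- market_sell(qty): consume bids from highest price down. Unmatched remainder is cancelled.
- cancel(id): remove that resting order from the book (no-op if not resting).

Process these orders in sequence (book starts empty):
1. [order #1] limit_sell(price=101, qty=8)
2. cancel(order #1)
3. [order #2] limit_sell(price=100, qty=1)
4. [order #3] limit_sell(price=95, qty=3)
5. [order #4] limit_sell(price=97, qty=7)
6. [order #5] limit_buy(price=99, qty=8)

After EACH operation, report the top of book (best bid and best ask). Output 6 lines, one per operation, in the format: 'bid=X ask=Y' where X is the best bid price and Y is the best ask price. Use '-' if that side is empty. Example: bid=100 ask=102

Answer: bid=- ask=101
bid=- ask=-
bid=- ask=100
bid=- ask=95
bid=- ask=95
bid=- ask=97

Derivation:
After op 1 [order #1] limit_sell(price=101, qty=8): fills=none; bids=[-] asks=[#1:8@101]
After op 2 cancel(order #1): fills=none; bids=[-] asks=[-]
After op 3 [order #2] limit_sell(price=100, qty=1): fills=none; bids=[-] asks=[#2:1@100]
After op 4 [order #3] limit_sell(price=95, qty=3): fills=none; bids=[-] asks=[#3:3@95 #2:1@100]
After op 5 [order #4] limit_sell(price=97, qty=7): fills=none; bids=[-] asks=[#3:3@95 #4:7@97 #2:1@100]
After op 6 [order #5] limit_buy(price=99, qty=8): fills=#5x#3:3@95 #5x#4:5@97; bids=[-] asks=[#4:2@97 #2:1@100]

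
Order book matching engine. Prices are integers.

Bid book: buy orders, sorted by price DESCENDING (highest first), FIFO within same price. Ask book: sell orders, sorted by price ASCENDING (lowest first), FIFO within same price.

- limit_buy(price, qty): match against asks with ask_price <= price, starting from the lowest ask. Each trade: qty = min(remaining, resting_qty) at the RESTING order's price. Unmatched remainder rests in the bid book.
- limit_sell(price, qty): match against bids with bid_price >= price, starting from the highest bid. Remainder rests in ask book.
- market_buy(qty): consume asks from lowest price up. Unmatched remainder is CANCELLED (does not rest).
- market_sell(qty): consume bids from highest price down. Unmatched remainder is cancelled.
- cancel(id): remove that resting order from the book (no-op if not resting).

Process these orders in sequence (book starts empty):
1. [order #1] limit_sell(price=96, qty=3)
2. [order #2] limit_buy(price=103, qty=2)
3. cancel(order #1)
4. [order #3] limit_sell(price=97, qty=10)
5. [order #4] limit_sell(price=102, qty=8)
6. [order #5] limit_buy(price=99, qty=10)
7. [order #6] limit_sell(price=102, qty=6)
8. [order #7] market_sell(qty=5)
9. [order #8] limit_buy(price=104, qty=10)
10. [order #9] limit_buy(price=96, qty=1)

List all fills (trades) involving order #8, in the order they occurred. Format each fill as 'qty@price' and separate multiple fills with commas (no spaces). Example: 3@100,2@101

Answer: 8@102,2@102

Derivation:
After op 1 [order #1] limit_sell(price=96, qty=3): fills=none; bids=[-] asks=[#1:3@96]
After op 2 [order #2] limit_buy(price=103, qty=2): fills=#2x#1:2@96; bids=[-] asks=[#1:1@96]
After op 3 cancel(order #1): fills=none; bids=[-] asks=[-]
After op 4 [order #3] limit_sell(price=97, qty=10): fills=none; bids=[-] asks=[#3:10@97]
After op 5 [order #4] limit_sell(price=102, qty=8): fills=none; bids=[-] asks=[#3:10@97 #4:8@102]
After op 6 [order #5] limit_buy(price=99, qty=10): fills=#5x#3:10@97; bids=[-] asks=[#4:8@102]
After op 7 [order #6] limit_sell(price=102, qty=6): fills=none; bids=[-] asks=[#4:8@102 #6:6@102]
After op 8 [order #7] market_sell(qty=5): fills=none; bids=[-] asks=[#4:8@102 #6:6@102]
After op 9 [order #8] limit_buy(price=104, qty=10): fills=#8x#4:8@102 #8x#6:2@102; bids=[-] asks=[#6:4@102]
After op 10 [order #9] limit_buy(price=96, qty=1): fills=none; bids=[#9:1@96] asks=[#6:4@102]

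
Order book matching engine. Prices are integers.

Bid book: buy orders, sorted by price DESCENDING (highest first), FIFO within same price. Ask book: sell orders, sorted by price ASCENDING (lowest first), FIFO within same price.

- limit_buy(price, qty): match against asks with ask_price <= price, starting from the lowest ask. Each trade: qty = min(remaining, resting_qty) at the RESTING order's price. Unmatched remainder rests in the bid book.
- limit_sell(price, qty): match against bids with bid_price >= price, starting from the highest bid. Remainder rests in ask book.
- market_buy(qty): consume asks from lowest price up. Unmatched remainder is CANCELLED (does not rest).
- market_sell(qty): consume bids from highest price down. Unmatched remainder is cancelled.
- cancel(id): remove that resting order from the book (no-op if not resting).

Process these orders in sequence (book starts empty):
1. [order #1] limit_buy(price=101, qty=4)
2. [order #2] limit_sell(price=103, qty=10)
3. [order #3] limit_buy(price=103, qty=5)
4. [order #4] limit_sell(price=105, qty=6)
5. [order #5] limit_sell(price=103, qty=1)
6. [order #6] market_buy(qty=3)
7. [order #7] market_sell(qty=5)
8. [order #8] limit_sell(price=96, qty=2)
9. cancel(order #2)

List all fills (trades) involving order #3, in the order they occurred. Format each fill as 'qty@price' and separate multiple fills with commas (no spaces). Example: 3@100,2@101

Answer: 5@103

Derivation:
After op 1 [order #1] limit_buy(price=101, qty=4): fills=none; bids=[#1:4@101] asks=[-]
After op 2 [order #2] limit_sell(price=103, qty=10): fills=none; bids=[#1:4@101] asks=[#2:10@103]
After op 3 [order #3] limit_buy(price=103, qty=5): fills=#3x#2:5@103; bids=[#1:4@101] asks=[#2:5@103]
After op 4 [order #4] limit_sell(price=105, qty=6): fills=none; bids=[#1:4@101] asks=[#2:5@103 #4:6@105]
After op 5 [order #5] limit_sell(price=103, qty=1): fills=none; bids=[#1:4@101] asks=[#2:5@103 #5:1@103 #4:6@105]
After op 6 [order #6] market_buy(qty=3): fills=#6x#2:3@103; bids=[#1:4@101] asks=[#2:2@103 #5:1@103 #4:6@105]
After op 7 [order #7] market_sell(qty=5): fills=#1x#7:4@101; bids=[-] asks=[#2:2@103 #5:1@103 #4:6@105]
After op 8 [order #8] limit_sell(price=96, qty=2): fills=none; bids=[-] asks=[#8:2@96 #2:2@103 #5:1@103 #4:6@105]
After op 9 cancel(order #2): fills=none; bids=[-] asks=[#8:2@96 #5:1@103 #4:6@105]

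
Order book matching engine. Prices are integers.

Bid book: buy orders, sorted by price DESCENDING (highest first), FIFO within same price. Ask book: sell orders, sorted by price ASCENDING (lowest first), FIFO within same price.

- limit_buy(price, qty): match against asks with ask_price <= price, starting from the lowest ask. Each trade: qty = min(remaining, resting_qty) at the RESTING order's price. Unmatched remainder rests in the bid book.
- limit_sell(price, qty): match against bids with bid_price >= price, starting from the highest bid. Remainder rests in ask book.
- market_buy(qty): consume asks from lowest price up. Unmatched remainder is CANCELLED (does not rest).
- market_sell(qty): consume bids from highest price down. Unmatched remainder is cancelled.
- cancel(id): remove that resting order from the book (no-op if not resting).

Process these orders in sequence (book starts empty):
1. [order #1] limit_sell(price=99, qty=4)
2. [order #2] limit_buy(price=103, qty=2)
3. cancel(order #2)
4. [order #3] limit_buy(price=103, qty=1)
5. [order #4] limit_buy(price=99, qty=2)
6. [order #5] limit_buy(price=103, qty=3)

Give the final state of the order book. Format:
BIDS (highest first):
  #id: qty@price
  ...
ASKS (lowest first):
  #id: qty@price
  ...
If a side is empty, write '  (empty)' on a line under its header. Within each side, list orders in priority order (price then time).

After op 1 [order #1] limit_sell(price=99, qty=4): fills=none; bids=[-] asks=[#1:4@99]
After op 2 [order #2] limit_buy(price=103, qty=2): fills=#2x#1:2@99; bids=[-] asks=[#1:2@99]
After op 3 cancel(order #2): fills=none; bids=[-] asks=[#1:2@99]
After op 4 [order #3] limit_buy(price=103, qty=1): fills=#3x#1:1@99; bids=[-] asks=[#1:1@99]
After op 5 [order #4] limit_buy(price=99, qty=2): fills=#4x#1:1@99; bids=[#4:1@99] asks=[-]
After op 6 [order #5] limit_buy(price=103, qty=3): fills=none; bids=[#5:3@103 #4:1@99] asks=[-]

Answer: BIDS (highest first):
  #5: 3@103
  #4: 1@99
ASKS (lowest first):
  (empty)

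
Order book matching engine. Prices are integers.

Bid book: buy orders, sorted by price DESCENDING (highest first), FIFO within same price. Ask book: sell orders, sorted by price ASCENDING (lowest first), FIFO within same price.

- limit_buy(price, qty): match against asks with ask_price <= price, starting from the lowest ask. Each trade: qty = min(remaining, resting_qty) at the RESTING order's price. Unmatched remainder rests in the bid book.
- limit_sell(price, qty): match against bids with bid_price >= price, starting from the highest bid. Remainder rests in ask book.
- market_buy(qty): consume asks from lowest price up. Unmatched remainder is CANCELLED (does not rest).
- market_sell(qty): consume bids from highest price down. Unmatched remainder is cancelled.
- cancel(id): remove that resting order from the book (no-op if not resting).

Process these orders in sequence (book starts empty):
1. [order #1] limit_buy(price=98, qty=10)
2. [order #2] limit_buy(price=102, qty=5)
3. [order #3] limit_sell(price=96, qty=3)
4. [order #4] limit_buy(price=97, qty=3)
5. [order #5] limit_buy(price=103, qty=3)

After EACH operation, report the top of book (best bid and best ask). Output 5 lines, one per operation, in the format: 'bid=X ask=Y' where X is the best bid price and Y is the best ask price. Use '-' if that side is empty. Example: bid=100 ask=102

After op 1 [order #1] limit_buy(price=98, qty=10): fills=none; bids=[#1:10@98] asks=[-]
After op 2 [order #2] limit_buy(price=102, qty=5): fills=none; bids=[#2:5@102 #1:10@98] asks=[-]
After op 3 [order #3] limit_sell(price=96, qty=3): fills=#2x#3:3@102; bids=[#2:2@102 #1:10@98] asks=[-]
After op 4 [order #4] limit_buy(price=97, qty=3): fills=none; bids=[#2:2@102 #1:10@98 #4:3@97] asks=[-]
After op 5 [order #5] limit_buy(price=103, qty=3): fills=none; bids=[#5:3@103 #2:2@102 #1:10@98 #4:3@97] asks=[-]

Answer: bid=98 ask=-
bid=102 ask=-
bid=102 ask=-
bid=102 ask=-
bid=103 ask=-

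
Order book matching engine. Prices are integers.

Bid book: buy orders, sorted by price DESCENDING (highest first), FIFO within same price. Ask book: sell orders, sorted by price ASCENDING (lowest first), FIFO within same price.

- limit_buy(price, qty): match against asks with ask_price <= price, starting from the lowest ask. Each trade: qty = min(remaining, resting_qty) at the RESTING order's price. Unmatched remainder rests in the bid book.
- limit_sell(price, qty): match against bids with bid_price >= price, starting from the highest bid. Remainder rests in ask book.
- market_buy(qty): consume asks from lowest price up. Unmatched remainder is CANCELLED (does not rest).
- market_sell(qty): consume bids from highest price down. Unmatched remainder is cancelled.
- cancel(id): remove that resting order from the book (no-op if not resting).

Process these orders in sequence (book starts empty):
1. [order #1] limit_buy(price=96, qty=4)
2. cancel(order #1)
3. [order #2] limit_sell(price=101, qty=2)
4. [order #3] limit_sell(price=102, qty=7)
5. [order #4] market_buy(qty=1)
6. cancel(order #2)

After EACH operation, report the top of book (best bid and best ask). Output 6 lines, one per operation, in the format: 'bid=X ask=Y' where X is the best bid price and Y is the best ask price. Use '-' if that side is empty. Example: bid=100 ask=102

Answer: bid=96 ask=-
bid=- ask=-
bid=- ask=101
bid=- ask=101
bid=- ask=101
bid=- ask=102

Derivation:
After op 1 [order #1] limit_buy(price=96, qty=4): fills=none; bids=[#1:4@96] asks=[-]
After op 2 cancel(order #1): fills=none; bids=[-] asks=[-]
After op 3 [order #2] limit_sell(price=101, qty=2): fills=none; bids=[-] asks=[#2:2@101]
After op 4 [order #3] limit_sell(price=102, qty=7): fills=none; bids=[-] asks=[#2:2@101 #3:7@102]
After op 5 [order #4] market_buy(qty=1): fills=#4x#2:1@101; bids=[-] asks=[#2:1@101 #3:7@102]
After op 6 cancel(order #2): fills=none; bids=[-] asks=[#3:7@102]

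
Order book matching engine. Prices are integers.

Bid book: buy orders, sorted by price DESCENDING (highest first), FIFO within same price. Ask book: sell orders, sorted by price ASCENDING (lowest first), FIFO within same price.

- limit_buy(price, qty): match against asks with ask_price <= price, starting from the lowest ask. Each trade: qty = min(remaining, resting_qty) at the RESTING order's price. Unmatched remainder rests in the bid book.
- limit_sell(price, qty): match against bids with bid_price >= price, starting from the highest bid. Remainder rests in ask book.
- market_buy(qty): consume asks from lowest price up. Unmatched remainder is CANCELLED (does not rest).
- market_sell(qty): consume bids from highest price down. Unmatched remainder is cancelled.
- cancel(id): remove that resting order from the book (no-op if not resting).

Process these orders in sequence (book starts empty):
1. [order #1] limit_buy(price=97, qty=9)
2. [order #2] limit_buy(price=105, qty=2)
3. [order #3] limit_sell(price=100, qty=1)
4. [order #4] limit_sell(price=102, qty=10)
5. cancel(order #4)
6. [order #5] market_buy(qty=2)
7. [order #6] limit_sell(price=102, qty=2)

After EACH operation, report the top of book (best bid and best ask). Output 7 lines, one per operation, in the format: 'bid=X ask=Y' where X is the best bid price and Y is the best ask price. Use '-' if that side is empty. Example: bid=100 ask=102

After op 1 [order #1] limit_buy(price=97, qty=9): fills=none; bids=[#1:9@97] asks=[-]
After op 2 [order #2] limit_buy(price=105, qty=2): fills=none; bids=[#2:2@105 #1:9@97] asks=[-]
After op 3 [order #3] limit_sell(price=100, qty=1): fills=#2x#3:1@105; bids=[#2:1@105 #1:9@97] asks=[-]
After op 4 [order #4] limit_sell(price=102, qty=10): fills=#2x#4:1@105; bids=[#1:9@97] asks=[#4:9@102]
After op 5 cancel(order #4): fills=none; bids=[#1:9@97] asks=[-]
After op 6 [order #5] market_buy(qty=2): fills=none; bids=[#1:9@97] asks=[-]
After op 7 [order #6] limit_sell(price=102, qty=2): fills=none; bids=[#1:9@97] asks=[#6:2@102]

Answer: bid=97 ask=-
bid=105 ask=-
bid=105 ask=-
bid=97 ask=102
bid=97 ask=-
bid=97 ask=-
bid=97 ask=102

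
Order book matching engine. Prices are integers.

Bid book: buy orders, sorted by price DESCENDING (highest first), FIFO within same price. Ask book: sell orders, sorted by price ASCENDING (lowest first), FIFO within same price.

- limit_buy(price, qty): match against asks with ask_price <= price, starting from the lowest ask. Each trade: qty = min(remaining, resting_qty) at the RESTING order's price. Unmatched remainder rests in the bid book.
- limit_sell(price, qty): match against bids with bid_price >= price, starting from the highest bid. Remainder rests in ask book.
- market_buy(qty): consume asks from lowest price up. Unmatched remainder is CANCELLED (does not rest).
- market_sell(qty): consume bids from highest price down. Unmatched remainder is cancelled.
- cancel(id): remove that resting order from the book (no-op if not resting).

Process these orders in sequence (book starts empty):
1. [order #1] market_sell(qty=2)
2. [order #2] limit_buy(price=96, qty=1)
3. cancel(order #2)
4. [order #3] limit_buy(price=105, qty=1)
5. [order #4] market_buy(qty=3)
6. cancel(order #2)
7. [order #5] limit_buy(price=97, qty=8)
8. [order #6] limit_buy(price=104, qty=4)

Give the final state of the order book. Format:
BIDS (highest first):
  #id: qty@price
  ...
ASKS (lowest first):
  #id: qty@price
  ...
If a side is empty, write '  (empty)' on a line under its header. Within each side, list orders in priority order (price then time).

Answer: BIDS (highest first):
  #3: 1@105
  #6: 4@104
  #5: 8@97
ASKS (lowest first):
  (empty)

Derivation:
After op 1 [order #1] market_sell(qty=2): fills=none; bids=[-] asks=[-]
After op 2 [order #2] limit_buy(price=96, qty=1): fills=none; bids=[#2:1@96] asks=[-]
After op 3 cancel(order #2): fills=none; bids=[-] asks=[-]
After op 4 [order #3] limit_buy(price=105, qty=1): fills=none; bids=[#3:1@105] asks=[-]
After op 5 [order #4] market_buy(qty=3): fills=none; bids=[#3:1@105] asks=[-]
After op 6 cancel(order #2): fills=none; bids=[#3:1@105] asks=[-]
After op 7 [order #5] limit_buy(price=97, qty=8): fills=none; bids=[#3:1@105 #5:8@97] asks=[-]
After op 8 [order #6] limit_buy(price=104, qty=4): fills=none; bids=[#3:1@105 #6:4@104 #5:8@97] asks=[-]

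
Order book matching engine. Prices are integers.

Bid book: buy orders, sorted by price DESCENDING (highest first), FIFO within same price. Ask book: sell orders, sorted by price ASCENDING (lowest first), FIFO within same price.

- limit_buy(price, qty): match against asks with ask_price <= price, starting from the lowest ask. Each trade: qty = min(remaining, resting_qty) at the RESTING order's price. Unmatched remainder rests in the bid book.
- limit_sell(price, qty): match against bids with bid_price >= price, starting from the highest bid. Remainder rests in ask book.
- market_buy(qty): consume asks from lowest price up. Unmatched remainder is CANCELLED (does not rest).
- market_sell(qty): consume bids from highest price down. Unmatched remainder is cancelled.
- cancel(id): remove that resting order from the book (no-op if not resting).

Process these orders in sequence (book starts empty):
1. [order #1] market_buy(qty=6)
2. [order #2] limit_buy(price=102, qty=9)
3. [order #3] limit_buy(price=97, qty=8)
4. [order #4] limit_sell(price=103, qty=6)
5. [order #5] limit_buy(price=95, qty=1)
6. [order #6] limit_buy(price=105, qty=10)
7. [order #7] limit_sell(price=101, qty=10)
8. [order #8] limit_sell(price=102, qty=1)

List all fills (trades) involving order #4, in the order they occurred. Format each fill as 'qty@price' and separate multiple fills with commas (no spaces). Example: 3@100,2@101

Answer: 6@103

Derivation:
After op 1 [order #1] market_buy(qty=6): fills=none; bids=[-] asks=[-]
After op 2 [order #2] limit_buy(price=102, qty=9): fills=none; bids=[#2:9@102] asks=[-]
After op 3 [order #3] limit_buy(price=97, qty=8): fills=none; bids=[#2:9@102 #3:8@97] asks=[-]
After op 4 [order #4] limit_sell(price=103, qty=6): fills=none; bids=[#2:9@102 #3:8@97] asks=[#4:6@103]
After op 5 [order #5] limit_buy(price=95, qty=1): fills=none; bids=[#2:9@102 #3:8@97 #5:1@95] asks=[#4:6@103]
After op 6 [order #6] limit_buy(price=105, qty=10): fills=#6x#4:6@103; bids=[#6:4@105 #2:9@102 #3:8@97 #5:1@95] asks=[-]
After op 7 [order #7] limit_sell(price=101, qty=10): fills=#6x#7:4@105 #2x#7:6@102; bids=[#2:3@102 #3:8@97 #5:1@95] asks=[-]
After op 8 [order #8] limit_sell(price=102, qty=1): fills=#2x#8:1@102; bids=[#2:2@102 #3:8@97 #5:1@95] asks=[-]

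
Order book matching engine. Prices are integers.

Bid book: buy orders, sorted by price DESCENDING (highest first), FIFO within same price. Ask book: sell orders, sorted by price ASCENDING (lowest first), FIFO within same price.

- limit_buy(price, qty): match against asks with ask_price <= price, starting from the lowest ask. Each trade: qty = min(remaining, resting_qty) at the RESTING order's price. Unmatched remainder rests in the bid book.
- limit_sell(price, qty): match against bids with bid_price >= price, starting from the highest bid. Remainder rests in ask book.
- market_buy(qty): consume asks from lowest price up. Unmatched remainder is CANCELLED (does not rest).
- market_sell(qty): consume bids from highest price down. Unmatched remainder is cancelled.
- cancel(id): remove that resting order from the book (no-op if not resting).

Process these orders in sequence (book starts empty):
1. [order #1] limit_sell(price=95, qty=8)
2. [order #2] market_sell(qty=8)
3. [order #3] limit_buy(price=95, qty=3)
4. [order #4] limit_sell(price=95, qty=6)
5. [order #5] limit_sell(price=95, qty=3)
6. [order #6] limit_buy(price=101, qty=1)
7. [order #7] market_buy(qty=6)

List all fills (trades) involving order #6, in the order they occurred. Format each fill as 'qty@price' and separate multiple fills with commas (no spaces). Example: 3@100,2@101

Answer: 1@95

Derivation:
After op 1 [order #1] limit_sell(price=95, qty=8): fills=none; bids=[-] asks=[#1:8@95]
After op 2 [order #2] market_sell(qty=8): fills=none; bids=[-] asks=[#1:8@95]
After op 3 [order #3] limit_buy(price=95, qty=3): fills=#3x#1:3@95; bids=[-] asks=[#1:5@95]
After op 4 [order #4] limit_sell(price=95, qty=6): fills=none; bids=[-] asks=[#1:5@95 #4:6@95]
After op 5 [order #5] limit_sell(price=95, qty=3): fills=none; bids=[-] asks=[#1:5@95 #4:6@95 #5:3@95]
After op 6 [order #6] limit_buy(price=101, qty=1): fills=#6x#1:1@95; bids=[-] asks=[#1:4@95 #4:6@95 #5:3@95]
After op 7 [order #7] market_buy(qty=6): fills=#7x#1:4@95 #7x#4:2@95; bids=[-] asks=[#4:4@95 #5:3@95]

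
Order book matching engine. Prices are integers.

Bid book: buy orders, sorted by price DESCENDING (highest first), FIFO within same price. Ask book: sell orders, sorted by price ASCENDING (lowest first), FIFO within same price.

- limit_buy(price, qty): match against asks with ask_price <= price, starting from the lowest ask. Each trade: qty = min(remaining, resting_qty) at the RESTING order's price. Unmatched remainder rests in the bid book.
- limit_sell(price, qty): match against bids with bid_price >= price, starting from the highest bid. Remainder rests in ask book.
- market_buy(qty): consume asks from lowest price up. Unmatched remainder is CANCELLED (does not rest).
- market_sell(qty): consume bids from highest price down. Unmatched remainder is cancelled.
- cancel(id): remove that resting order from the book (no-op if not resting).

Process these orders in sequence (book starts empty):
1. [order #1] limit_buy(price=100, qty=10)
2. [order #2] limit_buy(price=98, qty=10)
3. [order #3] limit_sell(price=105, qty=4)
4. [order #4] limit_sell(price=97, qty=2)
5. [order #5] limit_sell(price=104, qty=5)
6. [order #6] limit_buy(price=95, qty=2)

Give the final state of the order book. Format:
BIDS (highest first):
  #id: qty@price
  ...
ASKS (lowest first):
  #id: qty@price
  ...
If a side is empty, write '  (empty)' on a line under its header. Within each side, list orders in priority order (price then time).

After op 1 [order #1] limit_buy(price=100, qty=10): fills=none; bids=[#1:10@100] asks=[-]
After op 2 [order #2] limit_buy(price=98, qty=10): fills=none; bids=[#1:10@100 #2:10@98] asks=[-]
After op 3 [order #3] limit_sell(price=105, qty=4): fills=none; bids=[#1:10@100 #2:10@98] asks=[#3:4@105]
After op 4 [order #4] limit_sell(price=97, qty=2): fills=#1x#4:2@100; bids=[#1:8@100 #2:10@98] asks=[#3:4@105]
After op 5 [order #5] limit_sell(price=104, qty=5): fills=none; bids=[#1:8@100 #2:10@98] asks=[#5:5@104 #3:4@105]
After op 6 [order #6] limit_buy(price=95, qty=2): fills=none; bids=[#1:8@100 #2:10@98 #6:2@95] asks=[#5:5@104 #3:4@105]

Answer: BIDS (highest first):
  #1: 8@100
  #2: 10@98
  #6: 2@95
ASKS (lowest first):
  #5: 5@104
  #3: 4@105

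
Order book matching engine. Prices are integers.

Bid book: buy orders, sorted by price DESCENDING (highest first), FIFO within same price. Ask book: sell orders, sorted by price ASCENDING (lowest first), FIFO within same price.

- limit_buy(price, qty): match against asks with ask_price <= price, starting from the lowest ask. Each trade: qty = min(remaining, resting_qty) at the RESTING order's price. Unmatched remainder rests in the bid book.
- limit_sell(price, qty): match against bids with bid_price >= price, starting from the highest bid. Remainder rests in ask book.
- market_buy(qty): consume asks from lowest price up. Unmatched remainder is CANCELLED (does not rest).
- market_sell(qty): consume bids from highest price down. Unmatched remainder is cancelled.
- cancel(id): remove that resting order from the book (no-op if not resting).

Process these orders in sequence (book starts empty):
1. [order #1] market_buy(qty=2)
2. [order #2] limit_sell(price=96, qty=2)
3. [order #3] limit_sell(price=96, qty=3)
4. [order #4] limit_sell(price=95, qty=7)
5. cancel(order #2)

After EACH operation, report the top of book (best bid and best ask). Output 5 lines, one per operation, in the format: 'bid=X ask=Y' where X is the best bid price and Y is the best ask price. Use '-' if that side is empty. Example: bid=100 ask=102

Answer: bid=- ask=-
bid=- ask=96
bid=- ask=96
bid=- ask=95
bid=- ask=95

Derivation:
After op 1 [order #1] market_buy(qty=2): fills=none; bids=[-] asks=[-]
After op 2 [order #2] limit_sell(price=96, qty=2): fills=none; bids=[-] asks=[#2:2@96]
After op 3 [order #3] limit_sell(price=96, qty=3): fills=none; bids=[-] asks=[#2:2@96 #3:3@96]
After op 4 [order #4] limit_sell(price=95, qty=7): fills=none; bids=[-] asks=[#4:7@95 #2:2@96 #3:3@96]
After op 5 cancel(order #2): fills=none; bids=[-] asks=[#4:7@95 #3:3@96]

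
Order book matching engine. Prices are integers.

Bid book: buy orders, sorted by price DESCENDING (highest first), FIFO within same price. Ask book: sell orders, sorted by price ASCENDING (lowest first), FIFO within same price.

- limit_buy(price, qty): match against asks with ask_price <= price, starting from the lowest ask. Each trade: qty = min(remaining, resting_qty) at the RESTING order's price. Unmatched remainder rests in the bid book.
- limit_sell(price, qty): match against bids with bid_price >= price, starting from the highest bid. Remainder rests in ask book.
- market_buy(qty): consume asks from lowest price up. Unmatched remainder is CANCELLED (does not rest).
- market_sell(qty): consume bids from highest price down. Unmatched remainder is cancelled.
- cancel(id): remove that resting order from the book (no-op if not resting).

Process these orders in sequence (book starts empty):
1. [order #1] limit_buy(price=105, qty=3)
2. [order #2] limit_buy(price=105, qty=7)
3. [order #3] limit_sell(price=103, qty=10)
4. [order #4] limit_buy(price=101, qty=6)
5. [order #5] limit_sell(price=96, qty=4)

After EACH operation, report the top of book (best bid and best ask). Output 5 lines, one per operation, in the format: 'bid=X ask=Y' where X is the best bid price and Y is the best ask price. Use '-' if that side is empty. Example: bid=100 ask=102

After op 1 [order #1] limit_buy(price=105, qty=3): fills=none; bids=[#1:3@105] asks=[-]
After op 2 [order #2] limit_buy(price=105, qty=7): fills=none; bids=[#1:3@105 #2:7@105] asks=[-]
After op 3 [order #3] limit_sell(price=103, qty=10): fills=#1x#3:3@105 #2x#3:7@105; bids=[-] asks=[-]
After op 4 [order #4] limit_buy(price=101, qty=6): fills=none; bids=[#4:6@101] asks=[-]
After op 5 [order #5] limit_sell(price=96, qty=4): fills=#4x#5:4@101; bids=[#4:2@101] asks=[-]

Answer: bid=105 ask=-
bid=105 ask=-
bid=- ask=-
bid=101 ask=-
bid=101 ask=-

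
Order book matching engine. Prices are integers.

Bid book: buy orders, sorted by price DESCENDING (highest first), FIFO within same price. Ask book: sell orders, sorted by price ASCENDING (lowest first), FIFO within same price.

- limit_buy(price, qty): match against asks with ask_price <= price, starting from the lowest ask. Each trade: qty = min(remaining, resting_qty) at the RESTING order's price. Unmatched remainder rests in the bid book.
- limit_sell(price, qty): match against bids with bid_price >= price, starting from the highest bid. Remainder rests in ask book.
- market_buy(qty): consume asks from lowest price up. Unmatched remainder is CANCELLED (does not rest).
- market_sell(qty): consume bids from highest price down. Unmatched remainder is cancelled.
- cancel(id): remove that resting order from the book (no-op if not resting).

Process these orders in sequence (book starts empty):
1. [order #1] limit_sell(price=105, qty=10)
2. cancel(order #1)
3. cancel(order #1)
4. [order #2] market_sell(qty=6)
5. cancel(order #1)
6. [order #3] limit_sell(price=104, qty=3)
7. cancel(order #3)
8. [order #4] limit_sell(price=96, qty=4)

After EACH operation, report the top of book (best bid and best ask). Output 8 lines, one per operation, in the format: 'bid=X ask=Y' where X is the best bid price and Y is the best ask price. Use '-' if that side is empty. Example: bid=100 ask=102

After op 1 [order #1] limit_sell(price=105, qty=10): fills=none; bids=[-] asks=[#1:10@105]
After op 2 cancel(order #1): fills=none; bids=[-] asks=[-]
After op 3 cancel(order #1): fills=none; bids=[-] asks=[-]
After op 4 [order #2] market_sell(qty=6): fills=none; bids=[-] asks=[-]
After op 5 cancel(order #1): fills=none; bids=[-] asks=[-]
After op 6 [order #3] limit_sell(price=104, qty=3): fills=none; bids=[-] asks=[#3:3@104]
After op 7 cancel(order #3): fills=none; bids=[-] asks=[-]
After op 8 [order #4] limit_sell(price=96, qty=4): fills=none; bids=[-] asks=[#4:4@96]

Answer: bid=- ask=105
bid=- ask=-
bid=- ask=-
bid=- ask=-
bid=- ask=-
bid=- ask=104
bid=- ask=-
bid=- ask=96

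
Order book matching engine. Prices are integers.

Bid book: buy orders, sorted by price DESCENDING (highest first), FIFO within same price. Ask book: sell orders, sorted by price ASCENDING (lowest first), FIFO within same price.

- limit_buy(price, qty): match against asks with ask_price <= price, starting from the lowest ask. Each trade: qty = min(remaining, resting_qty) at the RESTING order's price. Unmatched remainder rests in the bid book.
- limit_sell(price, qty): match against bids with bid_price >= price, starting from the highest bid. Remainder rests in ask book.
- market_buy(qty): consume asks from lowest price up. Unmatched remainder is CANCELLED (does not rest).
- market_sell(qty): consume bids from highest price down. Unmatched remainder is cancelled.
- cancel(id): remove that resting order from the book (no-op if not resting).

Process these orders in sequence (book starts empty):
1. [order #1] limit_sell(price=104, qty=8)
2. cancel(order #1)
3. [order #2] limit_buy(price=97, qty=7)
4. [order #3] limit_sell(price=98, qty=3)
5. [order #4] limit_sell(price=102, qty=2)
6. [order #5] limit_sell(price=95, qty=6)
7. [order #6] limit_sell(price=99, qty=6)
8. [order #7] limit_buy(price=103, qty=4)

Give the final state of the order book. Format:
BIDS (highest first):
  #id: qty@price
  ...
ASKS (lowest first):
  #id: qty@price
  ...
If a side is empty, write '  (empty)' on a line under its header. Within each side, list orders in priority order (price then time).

Answer: BIDS (highest first):
  #2: 1@97
ASKS (lowest first):
  #6: 5@99
  #4: 2@102

Derivation:
After op 1 [order #1] limit_sell(price=104, qty=8): fills=none; bids=[-] asks=[#1:8@104]
After op 2 cancel(order #1): fills=none; bids=[-] asks=[-]
After op 3 [order #2] limit_buy(price=97, qty=7): fills=none; bids=[#2:7@97] asks=[-]
After op 4 [order #3] limit_sell(price=98, qty=3): fills=none; bids=[#2:7@97] asks=[#3:3@98]
After op 5 [order #4] limit_sell(price=102, qty=2): fills=none; bids=[#2:7@97] asks=[#3:3@98 #4:2@102]
After op 6 [order #5] limit_sell(price=95, qty=6): fills=#2x#5:6@97; bids=[#2:1@97] asks=[#3:3@98 #4:2@102]
After op 7 [order #6] limit_sell(price=99, qty=6): fills=none; bids=[#2:1@97] asks=[#3:3@98 #6:6@99 #4:2@102]
After op 8 [order #7] limit_buy(price=103, qty=4): fills=#7x#3:3@98 #7x#6:1@99; bids=[#2:1@97] asks=[#6:5@99 #4:2@102]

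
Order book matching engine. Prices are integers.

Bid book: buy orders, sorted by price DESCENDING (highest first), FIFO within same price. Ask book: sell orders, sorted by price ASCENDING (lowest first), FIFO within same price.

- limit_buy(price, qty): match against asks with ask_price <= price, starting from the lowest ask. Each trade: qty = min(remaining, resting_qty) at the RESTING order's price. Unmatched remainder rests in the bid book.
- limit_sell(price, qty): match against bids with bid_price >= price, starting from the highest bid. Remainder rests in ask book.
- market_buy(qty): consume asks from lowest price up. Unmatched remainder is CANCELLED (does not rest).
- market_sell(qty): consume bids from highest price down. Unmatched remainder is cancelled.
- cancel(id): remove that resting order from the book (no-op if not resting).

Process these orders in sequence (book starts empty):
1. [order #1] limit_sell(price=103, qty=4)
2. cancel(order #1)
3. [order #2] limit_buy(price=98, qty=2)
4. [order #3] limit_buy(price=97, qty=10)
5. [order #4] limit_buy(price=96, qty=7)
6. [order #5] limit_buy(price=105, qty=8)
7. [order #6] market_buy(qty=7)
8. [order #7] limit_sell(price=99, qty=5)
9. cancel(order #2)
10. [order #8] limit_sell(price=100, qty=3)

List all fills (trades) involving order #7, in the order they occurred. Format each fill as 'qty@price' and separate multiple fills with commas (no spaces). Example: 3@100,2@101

Answer: 5@105

Derivation:
After op 1 [order #1] limit_sell(price=103, qty=4): fills=none; bids=[-] asks=[#1:4@103]
After op 2 cancel(order #1): fills=none; bids=[-] asks=[-]
After op 3 [order #2] limit_buy(price=98, qty=2): fills=none; bids=[#2:2@98] asks=[-]
After op 4 [order #3] limit_buy(price=97, qty=10): fills=none; bids=[#2:2@98 #3:10@97] asks=[-]
After op 5 [order #4] limit_buy(price=96, qty=7): fills=none; bids=[#2:2@98 #3:10@97 #4:7@96] asks=[-]
After op 6 [order #5] limit_buy(price=105, qty=8): fills=none; bids=[#5:8@105 #2:2@98 #3:10@97 #4:7@96] asks=[-]
After op 7 [order #6] market_buy(qty=7): fills=none; bids=[#5:8@105 #2:2@98 #3:10@97 #4:7@96] asks=[-]
After op 8 [order #7] limit_sell(price=99, qty=5): fills=#5x#7:5@105; bids=[#5:3@105 #2:2@98 #3:10@97 #4:7@96] asks=[-]
After op 9 cancel(order #2): fills=none; bids=[#5:3@105 #3:10@97 #4:7@96] asks=[-]
After op 10 [order #8] limit_sell(price=100, qty=3): fills=#5x#8:3@105; bids=[#3:10@97 #4:7@96] asks=[-]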